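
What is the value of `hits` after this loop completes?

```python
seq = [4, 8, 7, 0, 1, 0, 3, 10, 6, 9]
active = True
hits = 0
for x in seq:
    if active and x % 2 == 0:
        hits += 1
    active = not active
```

Count even values at even positions
`hits` takes the values: 0 → 1 → 2

Answer: 2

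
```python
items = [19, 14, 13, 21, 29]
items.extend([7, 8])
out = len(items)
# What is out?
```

Trace:
`items = [19, 14, 13, 21, 29]` → items = [19, 14, 13, 21, 29]
`items.extend([7, 8])` → items = [19, 14, 13, 21, 29, 7, 8]
`out = len(items)` → out = 7
So out = 7

Answer: 7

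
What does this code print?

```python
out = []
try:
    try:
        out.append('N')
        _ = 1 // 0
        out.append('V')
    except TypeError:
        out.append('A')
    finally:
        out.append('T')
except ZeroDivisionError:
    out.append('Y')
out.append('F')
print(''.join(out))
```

Execution trace: 'N' (try body) → 'T' (finally) → 'Y' (outer except ZeroDivisionError) → 'F' (after the try/except). Output: NTYF

Answer: NTYF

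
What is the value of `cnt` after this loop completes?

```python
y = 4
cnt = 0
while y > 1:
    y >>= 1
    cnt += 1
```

Count right shifts until 1
`cnt` takes the values: 0 → 1 → 2

Answer: 2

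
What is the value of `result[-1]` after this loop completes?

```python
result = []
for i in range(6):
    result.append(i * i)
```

Last element of squares 0 to 5
`result` takes the values: [] → [0] → [0, 1] → [0, 1, 4] → [0, 1, 4, 9] → [0, 1, 4, 9, 16] → [0, 1, 4, 9, 16, 25]
So `result[-1]` = 25

Answer: 25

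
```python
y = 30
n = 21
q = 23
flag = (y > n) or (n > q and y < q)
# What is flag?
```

Trace:
`y = 30` → y = 30
`n = 21` → n = 21
`q = 23` → q = 23
`flag = (y > n) or (n > q and y < q)` → flag = True
So flag = True

Answer: True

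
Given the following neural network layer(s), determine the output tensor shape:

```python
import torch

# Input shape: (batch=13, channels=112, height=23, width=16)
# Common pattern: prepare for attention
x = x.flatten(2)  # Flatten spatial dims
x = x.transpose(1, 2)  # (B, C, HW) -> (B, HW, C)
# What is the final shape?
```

Input: (13, 112, 23, 16) -> after flatten(2): (13, 112, 368) -> Output: (13, 368, 112)

Answer: (13, 368, 112)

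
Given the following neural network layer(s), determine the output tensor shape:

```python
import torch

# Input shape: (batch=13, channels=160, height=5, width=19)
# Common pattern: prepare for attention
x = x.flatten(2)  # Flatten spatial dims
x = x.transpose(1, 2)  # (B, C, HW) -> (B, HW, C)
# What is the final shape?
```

Input: (13, 160, 5, 19) -> after flatten(2): (13, 160, 95) -> Output: (13, 95, 160)

Answer: (13, 95, 160)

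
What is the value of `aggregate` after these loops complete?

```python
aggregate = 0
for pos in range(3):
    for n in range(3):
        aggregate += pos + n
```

Sum of all pos+n for pos,n in 3x3
`aggregate` takes the values: 0 → 1 → 3 → 4 → 6 → 9 → 11 → 14 → 18

Answer: 18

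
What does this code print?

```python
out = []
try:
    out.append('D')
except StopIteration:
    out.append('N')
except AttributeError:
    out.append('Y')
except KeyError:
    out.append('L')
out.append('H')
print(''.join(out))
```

Execution trace: 'D' (try body, no exception) → 'H' (after the try/except). Output: DH

Answer: DH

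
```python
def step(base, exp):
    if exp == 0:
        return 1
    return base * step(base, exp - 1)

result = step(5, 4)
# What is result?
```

step(5, 4) = 5 * 5 * 5 * 5 = 625

Answer: 625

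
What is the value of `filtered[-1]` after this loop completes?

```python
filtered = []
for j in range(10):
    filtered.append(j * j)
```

Last element of squares 0 to 9
`filtered` takes the values: [] → [0] → [0, 1] → [0, 1, 4] → [0, 1, 4, 9] → [0, 1, 4, 9, 16] → [0, 1, 4, 9, 16, 25] → [0, 1, 4, 9, 16, 25, 36] → [0, 1, 4, 9, 16, 25, 36, 49] → [0, 1, 4, 9, 16, 25, 36, 49, 64] → [0, 1, 4, 9, 16, 25, 36, 49, 64, 81]
So `filtered[-1]` = 81

Answer: 81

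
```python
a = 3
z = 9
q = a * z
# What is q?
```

Trace:
`a = 3` → a = 3
`z = 9` → z = 9
`q = a * z` → q = 27
So q = 27

Answer: 27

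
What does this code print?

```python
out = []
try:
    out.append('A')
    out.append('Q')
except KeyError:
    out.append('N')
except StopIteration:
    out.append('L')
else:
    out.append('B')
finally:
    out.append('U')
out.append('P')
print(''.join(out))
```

Execution trace: 'A' (try body) → 'Q' (try body, no exception) → 'B' (else) → 'U' (finally) → 'P' (after the try/except). Output: AQBUP

Answer: AQBUP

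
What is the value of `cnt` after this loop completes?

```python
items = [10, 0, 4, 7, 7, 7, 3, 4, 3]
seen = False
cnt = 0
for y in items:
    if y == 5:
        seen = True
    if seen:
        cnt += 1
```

Count elements after first 5 in [10, 0, 4, 7, 7, 7, 3, 4, 3]
`cnt` takes the values: 0

Answer: 0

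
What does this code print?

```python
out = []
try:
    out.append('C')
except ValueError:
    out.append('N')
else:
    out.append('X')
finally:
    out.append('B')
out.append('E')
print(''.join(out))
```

Execution trace: 'C' (try body, no exception) → 'X' (else) → 'B' (finally) → 'E' (after the try/except). Output: CXBE

Answer: CXBE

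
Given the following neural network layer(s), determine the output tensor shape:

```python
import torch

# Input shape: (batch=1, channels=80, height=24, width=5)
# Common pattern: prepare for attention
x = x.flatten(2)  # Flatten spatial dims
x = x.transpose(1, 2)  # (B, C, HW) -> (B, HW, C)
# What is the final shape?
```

Input: (1, 80, 24, 5) -> after flatten(2): (1, 80, 120) -> Output: (1, 120, 80)

Answer: (1, 120, 80)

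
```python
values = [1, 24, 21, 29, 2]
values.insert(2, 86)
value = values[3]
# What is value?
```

Trace:
`values = [1, 24, 21, 29, 2]` → values = [1, 24, 21, 29, 2]
`values.insert(2, 86)` → values = [1, 24, 86, 21, 29, 2]
`value = values[3]` → value = 21
So value = 21

Answer: 21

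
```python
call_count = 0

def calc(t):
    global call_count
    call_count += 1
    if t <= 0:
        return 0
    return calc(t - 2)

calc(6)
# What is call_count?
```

Linear recursion stepping by 2: 4 calls from t=6 down to ≤0.

Answer: 4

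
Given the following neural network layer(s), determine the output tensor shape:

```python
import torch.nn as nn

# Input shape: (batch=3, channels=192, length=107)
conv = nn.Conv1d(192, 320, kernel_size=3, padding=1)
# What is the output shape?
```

Input: (3, 192, 107) -> Output: (3, 320, 107)

Answer: (3, 320, 107)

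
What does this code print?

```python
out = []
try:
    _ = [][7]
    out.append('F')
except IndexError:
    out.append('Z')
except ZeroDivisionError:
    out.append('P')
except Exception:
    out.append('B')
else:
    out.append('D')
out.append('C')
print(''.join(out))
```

Execution trace: 'Z' (except IndexError) → 'C' (after the try/except). Output: ZC

Answer: ZC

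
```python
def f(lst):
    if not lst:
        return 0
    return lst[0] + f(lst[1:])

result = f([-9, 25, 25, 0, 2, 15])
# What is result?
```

(-9) + 25 + 25 + 0 + 2 + 15 + 0 = 58

Answer: 58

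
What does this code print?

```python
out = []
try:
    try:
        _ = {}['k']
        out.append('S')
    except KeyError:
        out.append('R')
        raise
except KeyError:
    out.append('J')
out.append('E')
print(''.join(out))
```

Execution trace: 'R' (inner except KeyError) → 'J' (outer except KeyError) → 'E' (after the try/except). Output: RJE

Answer: RJE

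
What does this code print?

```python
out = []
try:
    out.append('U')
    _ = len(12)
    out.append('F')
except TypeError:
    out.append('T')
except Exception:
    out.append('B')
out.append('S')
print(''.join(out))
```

Execution trace: 'U' (try body) → 'T' (except TypeError) → 'S' (after the try/except). Output: UTS

Answer: UTS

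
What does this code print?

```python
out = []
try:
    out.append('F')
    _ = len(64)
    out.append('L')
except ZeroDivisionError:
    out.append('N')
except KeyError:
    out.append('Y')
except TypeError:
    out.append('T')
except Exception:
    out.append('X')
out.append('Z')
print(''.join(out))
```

Execution trace: 'F' (try body) → 'T' (except TypeError) → 'Z' (after the try/except). Output: FTZ

Answer: FTZ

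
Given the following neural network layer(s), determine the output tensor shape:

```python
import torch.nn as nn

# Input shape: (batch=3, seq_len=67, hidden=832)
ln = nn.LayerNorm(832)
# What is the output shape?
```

Input: (3, 67, 832) -> Output: (3, 67, 832)

Answer: (3, 67, 832)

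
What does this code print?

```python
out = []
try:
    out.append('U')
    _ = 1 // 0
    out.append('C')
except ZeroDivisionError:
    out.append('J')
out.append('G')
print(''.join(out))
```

Execution trace: 'U' (try body) → 'J' (except ZeroDivisionError) → 'G' (after the try/except). Output: UJG

Answer: UJG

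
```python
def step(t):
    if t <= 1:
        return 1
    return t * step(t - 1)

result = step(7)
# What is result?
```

step(7) = 7 * 6 * 5 * 4 * 3 * 2 * 1 = 5040

Answer: 5040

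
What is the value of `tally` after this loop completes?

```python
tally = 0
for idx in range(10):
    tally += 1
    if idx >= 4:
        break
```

Loop breaks when idx reaches 4, tally is 5
`tally` takes the values: 0 → 1 → 2 → 3 → 4 → 5

Answer: 5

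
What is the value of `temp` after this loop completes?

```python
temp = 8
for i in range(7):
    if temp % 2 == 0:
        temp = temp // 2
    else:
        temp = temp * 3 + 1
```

Collatz-style transformation from 8
`temp` takes the values: 8 → 4 → 2 → 1 → 4 → 2 → 1 → 4

Answer: 4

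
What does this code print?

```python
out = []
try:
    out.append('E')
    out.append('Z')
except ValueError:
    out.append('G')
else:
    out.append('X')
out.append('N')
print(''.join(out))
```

Execution trace: 'E' (try body) → 'Z' (try body, no exception) → 'X' (else) → 'N' (after the try/except). Output: EZXN

Answer: EZXN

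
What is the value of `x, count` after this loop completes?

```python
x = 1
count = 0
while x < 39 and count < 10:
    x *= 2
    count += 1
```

Double until >= 39 or 10 iterations
`x, count` takes the values: (1, 0) → (2, 0) → (2, 1) → (4, 1) → (4, 2) → (8, 2) → (8, 3) → (16, 3) → (16, 4) → (32, 4) → (32, 5) → (64, 5) → (64, 6)

Answer: 64, 6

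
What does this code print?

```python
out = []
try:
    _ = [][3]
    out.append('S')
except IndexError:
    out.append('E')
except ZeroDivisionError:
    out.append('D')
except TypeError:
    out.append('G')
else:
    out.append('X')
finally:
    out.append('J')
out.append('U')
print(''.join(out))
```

Execution trace: 'E' (except IndexError) → 'J' (finally) → 'U' (after the try/except). Output: EJU

Answer: EJU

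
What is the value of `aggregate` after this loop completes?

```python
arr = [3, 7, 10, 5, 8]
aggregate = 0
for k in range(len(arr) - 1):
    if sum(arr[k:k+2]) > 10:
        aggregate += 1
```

Count windows with sum > 10
`aggregate` takes the values: 0 → 1 → 2 → 3

Answer: 3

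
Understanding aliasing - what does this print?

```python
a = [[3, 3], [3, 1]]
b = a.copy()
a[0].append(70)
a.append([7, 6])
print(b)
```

Key concept: shallow copy with nested lists.
Step by step:
`a = [[3, 3], [3, 1]]` → a = [[3, 3], [3, 1]]
`b = a.copy()` → b = [[3, 3], [3, 1]]
`a[0].append(70)` → a = [[3, 3, 70], [3, 1]]; b = [[3, 3, 70], [3, 1]]
`a.append([7, 6])` → a = [[3, 3, 70], [3, 1], [7, 6]]
`print(b)` → prints [[3, 3, 70], [3, 1]]

Answer: [[3, 3, 70], [3, 1]]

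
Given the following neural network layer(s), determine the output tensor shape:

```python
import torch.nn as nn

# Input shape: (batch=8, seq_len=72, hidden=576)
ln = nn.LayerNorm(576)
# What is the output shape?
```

Input: (8, 72, 576) -> Output: (8, 72, 576)

Answer: (8, 72, 576)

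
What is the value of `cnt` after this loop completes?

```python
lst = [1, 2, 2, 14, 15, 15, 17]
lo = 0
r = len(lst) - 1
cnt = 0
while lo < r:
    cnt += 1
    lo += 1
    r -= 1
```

Iterations until pointers meet (list length 7)
`cnt` takes the values: 0 → 1 → 2 → 3

Answer: 3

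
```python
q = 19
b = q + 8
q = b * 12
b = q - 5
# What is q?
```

Trace:
`q = 19` → q = 19
`b = q + 8` → b = 27
`q = b * 12` → q = 324
`b = q - 5` → b = 319
So q = 324

Answer: 324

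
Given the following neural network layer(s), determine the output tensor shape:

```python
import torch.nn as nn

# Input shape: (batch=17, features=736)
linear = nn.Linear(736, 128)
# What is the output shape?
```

Input: (17, 736) -> Output: (17, 128)

Answer: (17, 128)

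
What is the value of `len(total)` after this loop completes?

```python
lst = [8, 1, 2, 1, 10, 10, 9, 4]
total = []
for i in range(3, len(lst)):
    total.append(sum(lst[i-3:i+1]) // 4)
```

Number of 4-element averages
`total` takes the values: [] → [3] → [3, 3] → [3, 3, 5] → [3, 3, 5, 7] → [3, 3, 5, 7, 8]
So `len(total)` = 5

Answer: 5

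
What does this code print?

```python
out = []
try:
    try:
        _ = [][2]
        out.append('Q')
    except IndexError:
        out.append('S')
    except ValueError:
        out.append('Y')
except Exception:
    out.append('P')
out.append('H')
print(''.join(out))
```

Execution trace: 'S' (inner except IndexError) → 'H' (after the try/except). Output: SH

Answer: SH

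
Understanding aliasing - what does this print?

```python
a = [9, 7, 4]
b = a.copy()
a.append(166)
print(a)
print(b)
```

Key concept: list.copy() creates independent copy.
Step by step:
`a = [9, 7, 4]` → a = [9, 7, 4]
`b = a.copy()` → b = [9, 7, 4]
`a.append(166)` → a = [9, 7, 4, 166]
`print(a)` → prints [9, 7, 4, 166]
`print(b)` → prints [9, 7, 4]

Answer:
[9, 7, 4, 166]
[9, 7, 4]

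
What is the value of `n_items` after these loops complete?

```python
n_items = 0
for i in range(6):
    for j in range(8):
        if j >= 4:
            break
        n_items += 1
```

Inner breaks at 4, outer runs 6 times
`n_items` takes the values: 0 → 1 → 2 → 3 → 4 → 5 → 6 → 7 → 8 → 9 → 10 → 11 → 12 → 13 → 14 → 15 → 16 → 17 → 18 → 19 → 20 → 21 → 22 → 23 → 24

Answer: 24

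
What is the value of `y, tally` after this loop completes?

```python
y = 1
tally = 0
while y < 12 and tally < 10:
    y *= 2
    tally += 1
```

Double until >= 12 or 10 iterations
`y, tally` takes the values: (1, 0) → (2, 0) → (2, 1) → (4, 1) → (4, 2) → (8, 2) → (8, 3) → (16, 3) → (16, 4)

Answer: 16, 4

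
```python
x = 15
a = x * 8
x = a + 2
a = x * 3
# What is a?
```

Trace:
`x = 15` → x = 15
`a = x * 8` → a = 120
`x = a + 2` → x = 122
`a = x * 3` → a = 366
So a = 366

Answer: 366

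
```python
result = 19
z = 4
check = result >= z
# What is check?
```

Trace:
`result = 19` → result = 19
`z = 4` → z = 4
`check = result >= z` → check = True
So check = True

Answer: True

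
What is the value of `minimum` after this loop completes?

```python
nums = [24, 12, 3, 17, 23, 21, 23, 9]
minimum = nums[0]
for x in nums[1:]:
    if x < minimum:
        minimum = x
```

Minimum of [24, 12, 3, 17, 23, 21, 23, 9]
`minimum` takes the values: 24 → 12 → 3

Answer: 3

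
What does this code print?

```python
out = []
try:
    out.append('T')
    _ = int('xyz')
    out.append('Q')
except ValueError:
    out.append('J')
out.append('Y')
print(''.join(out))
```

Execution trace: 'T' (try body) → 'J' (except ValueError) → 'Y' (after the try/except). Output: TJY

Answer: TJY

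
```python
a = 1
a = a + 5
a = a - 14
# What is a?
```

Trace:
`a = 1` → a = 1
`a = a + 5` → a = 6
`a = a - 14` → a = -8
So a = -8

Answer: -8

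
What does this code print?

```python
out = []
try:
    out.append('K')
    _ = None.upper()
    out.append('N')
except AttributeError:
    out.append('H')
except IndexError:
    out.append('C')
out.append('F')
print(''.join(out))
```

Execution trace: 'K' (try body) → 'H' (except AttributeError) → 'F' (after the try/except). Output: KHF

Answer: KHF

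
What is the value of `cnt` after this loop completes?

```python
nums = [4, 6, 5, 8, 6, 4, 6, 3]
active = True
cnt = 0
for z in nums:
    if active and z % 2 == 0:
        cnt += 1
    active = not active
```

Count even values at even positions
`cnt` takes the values: 0 → 1 → 2 → 3

Answer: 3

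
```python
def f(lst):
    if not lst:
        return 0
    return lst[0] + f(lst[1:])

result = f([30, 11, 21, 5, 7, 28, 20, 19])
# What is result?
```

30 + 11 + 21 + 5 + 7 + 28 + 20 + 19 + 0 = 141

Answer: 141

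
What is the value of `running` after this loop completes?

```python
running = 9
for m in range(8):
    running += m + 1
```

Start at 9, add 1 to 8 = 45
`running` takes the values: 9 → 10 → 12 → 15 → 19 → 24 → 30 → 37 → 45

Answer: 45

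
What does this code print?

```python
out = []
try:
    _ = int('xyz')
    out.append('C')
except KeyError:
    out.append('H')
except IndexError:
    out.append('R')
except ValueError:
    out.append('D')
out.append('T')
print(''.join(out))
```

Execution trace: 'D' (except ValueError) → 'T' (after the try/except). Output: DT

Answer: DT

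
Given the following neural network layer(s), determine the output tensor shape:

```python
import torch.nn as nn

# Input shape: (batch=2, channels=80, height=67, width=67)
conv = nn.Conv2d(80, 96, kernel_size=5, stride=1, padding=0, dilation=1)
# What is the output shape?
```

Input: (2, 80, 67, 67) -> Output: (2, 96, 63, 63)

Answer: (2, 96, 63, 63)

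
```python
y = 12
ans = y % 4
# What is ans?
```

Trace:
`y = 12` → y = 12
`ans = y % 4` → ans = 0
So ans = 0

Answer: 0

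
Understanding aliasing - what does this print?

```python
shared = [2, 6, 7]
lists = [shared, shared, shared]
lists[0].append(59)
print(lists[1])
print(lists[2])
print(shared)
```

Key concept: list of same reference.
Step by step:
`shared = [2, 6, 7]` → shared = [2, 6, 7]
`lists = [shared, shared, shared]` → lists = [[2, 6, 7], [2, 6, 7], [2, 6, 7]]
`lists[0].append(59)` → shared = [2, 6, 7, 59]; lists = [[2, 6, 7, 59], [2, 6, 7, 59], [2, 6, 7, 59]]
`print(lists[1])` → prints [2, 6, 7, 59]
`print(lists[2])` → prints [2, 6, 7, 59]
`print(shared)` → prints [2, 6, 7, 59]

Answer:
[2, 6, 7, 59]
[2, 6, 7, 59]
[2, 6, 7, 59]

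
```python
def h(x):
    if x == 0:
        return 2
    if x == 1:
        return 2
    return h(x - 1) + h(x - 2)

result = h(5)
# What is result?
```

Build up from base cases: h(0)=2, h(1)=2, h(2)=4, h(3)=6, h(4)=10, h(5)=16

Answer: 16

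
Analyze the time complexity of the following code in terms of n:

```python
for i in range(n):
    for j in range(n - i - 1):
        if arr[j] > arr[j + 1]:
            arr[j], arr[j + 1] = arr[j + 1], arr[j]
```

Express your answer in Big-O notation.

This is Bubble sort. Time complexity: O(n²).

Answer: O(n²)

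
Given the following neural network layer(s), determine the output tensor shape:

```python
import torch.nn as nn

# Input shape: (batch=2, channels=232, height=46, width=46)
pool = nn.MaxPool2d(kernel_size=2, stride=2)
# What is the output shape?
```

Input: (2, 232, 46, 46) -> Output: (2, 232, 23, 23)

Answer: (2, 232, 23, 23)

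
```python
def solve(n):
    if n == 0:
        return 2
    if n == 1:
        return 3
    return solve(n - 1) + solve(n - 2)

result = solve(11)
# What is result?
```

Build up from base cases: solve(0)=2, solve(1)=3, solve(2)=5, solve(3)=8, solve(4)=13, solve(5)=21, solve(6)=34, ..., solve(11)=377

Answer: 377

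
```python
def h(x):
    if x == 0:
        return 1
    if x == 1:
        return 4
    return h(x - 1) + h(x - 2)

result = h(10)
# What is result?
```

Build up from base cases: h(0)=1, h(1)=4, h(2)=5, h(3)=9, h(4)=14, h(5)=23, h(6)=37, ..., h(10)=254

Answer: 254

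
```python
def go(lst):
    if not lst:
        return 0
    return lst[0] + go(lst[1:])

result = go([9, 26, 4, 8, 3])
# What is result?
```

9 + 26 + 4 + 8 + 3 + 0 = 50

Answer: 50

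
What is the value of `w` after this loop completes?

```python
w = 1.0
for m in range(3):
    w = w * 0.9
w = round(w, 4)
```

Exponential decay: 1.0 * 0.9^3
`w` takes the values: 1.0 → 0.9 → 0.81 → 0.729

Answer: 0.729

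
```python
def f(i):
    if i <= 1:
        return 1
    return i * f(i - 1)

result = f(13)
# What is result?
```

f(13) = 13 * 12 * 11 * 10 * 9 * 8 * 7 * 6 * 5 * 4 * 3 * 2 * 1 = 6227020800

Answer: 6227020800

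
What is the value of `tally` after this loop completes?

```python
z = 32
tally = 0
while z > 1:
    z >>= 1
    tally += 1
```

Count right shifts until 1
`tally` takes the values: 0 → 1 → 2 → 3 → 4 → 5

Answer: 5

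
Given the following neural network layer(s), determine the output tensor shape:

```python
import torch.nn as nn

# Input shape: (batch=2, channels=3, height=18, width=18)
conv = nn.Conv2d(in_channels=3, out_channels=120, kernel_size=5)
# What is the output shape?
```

Input: (2, 3, 18, 18) -> Output: (2, 120, 14, 14)

Answer: (2, 120, 14, 14)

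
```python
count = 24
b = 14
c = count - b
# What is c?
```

Trace:
`count = 24` → count = 24
`b = 14` → b = 14
`c = count - b` → c = 10
So c = 10

Answer: 10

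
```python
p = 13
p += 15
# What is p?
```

Trace:
`p = 13` → p = 13
`p += 15` → p = 28
So p = 28

Answer: 28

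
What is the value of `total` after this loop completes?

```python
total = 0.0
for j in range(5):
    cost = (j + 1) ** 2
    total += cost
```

Sum of squared losses 1² + 2² + ... + 5²
`total` takes the values: 0.0 → 1.0 → 5.0 → 14.0 → 30.0 → 55.0

Answer: 55.0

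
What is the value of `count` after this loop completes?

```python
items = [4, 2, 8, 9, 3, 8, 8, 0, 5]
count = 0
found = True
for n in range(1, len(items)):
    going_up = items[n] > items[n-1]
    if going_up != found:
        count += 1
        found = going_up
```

Count direction changes in [4, 2, 8, 9, 3, 8, 8, 0, 5]
`count` takes the values: 0 → 1 → 2 → 3 → 4 → 5 → 6

Answer: 6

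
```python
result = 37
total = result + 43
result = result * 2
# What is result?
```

Trace:
`result = 37` → result = 37
`total = result + 43` → total = 80
`result = result * 2` → result = 74
So result = 74

Answer: 74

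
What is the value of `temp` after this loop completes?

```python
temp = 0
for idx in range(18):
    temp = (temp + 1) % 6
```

Increment mod 6, 18 times = 0
`temp` takes the values: 0 → 1 → 2 → 3 → 4 → 5 → 0 → 1 → 2 → 3 → 4 → 5 → 0 → 1 → 2 → 3 → 4 → 5 → 0

Answer: 0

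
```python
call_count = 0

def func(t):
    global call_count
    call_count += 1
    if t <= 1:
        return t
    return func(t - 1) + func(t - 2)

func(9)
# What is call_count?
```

Calls(t) = 1 + Calls(t-1) + Calls(t-2); Calls(0)=Calls(1)=1. For t=9 this gives 109.

Answer: 109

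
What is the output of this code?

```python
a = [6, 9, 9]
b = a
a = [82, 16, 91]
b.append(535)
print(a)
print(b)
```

Key concept: rebinding vs mutation: a is rebound to a new list, b still points at the original.
Step by step:
`a = [6, 9, 9]` → a = [6, 9, 9]
`b = a` → b = [6, 9, 9] (same object as a)
`a = [82, 16, 91]` → a = [82, 16, 91]
`b.append(535)` → b = [6, 9, 9, 535]
`print(a)` → prints [82, 16, 91]
`print(b)` → prints [6, 9, 9, 535]

Answer:
[82, 16, 91]
[6, 9, 9, 535]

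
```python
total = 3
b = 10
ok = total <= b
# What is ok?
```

Trace:
`total = 3` → total = 3
`b = 10` → b = 10
`ok = total <= b` → ok = True
So ok = True

Answer: True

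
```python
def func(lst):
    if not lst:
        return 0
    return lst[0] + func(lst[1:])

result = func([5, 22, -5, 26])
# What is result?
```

5 + 22 + (-5) + 26 + 0 = 48

Answer: 48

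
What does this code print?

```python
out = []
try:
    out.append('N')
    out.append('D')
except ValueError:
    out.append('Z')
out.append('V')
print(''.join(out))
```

Execution trace: 'N' (try body) → 'D' (try body, no exception) → 'V' (after the try/except). Output: NDV

Answer: NDV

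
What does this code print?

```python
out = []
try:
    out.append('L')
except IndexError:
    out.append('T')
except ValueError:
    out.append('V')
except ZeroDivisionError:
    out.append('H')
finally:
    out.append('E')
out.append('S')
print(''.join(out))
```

Execution trace: 'L' (try body, no exception) → 'E' (finally) → 'S' (after the try/except). Output: LES

Answer: LES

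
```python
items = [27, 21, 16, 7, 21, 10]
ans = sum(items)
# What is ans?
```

Trace:
`items = [27, 21, 16, 7, 21, 10]` → items = [27, 21, 16, 7, 21, 10]
`ans = sum(items)` → ans = 102
So ans = 102

Answer: 102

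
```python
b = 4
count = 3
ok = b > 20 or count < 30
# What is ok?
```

Trace:
`b = 4` → b = 4
`count = 3` → count = 3
`ok = b > 20 or count < 30` → ok = True
So ok = True

Answer: True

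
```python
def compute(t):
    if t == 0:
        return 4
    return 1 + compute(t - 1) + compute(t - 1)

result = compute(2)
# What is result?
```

compute(t) = 1 + 2·compute(t-1), compute(0)=4. Closed form: (4+1)·2^2 - 1 = 19.

Answer: 19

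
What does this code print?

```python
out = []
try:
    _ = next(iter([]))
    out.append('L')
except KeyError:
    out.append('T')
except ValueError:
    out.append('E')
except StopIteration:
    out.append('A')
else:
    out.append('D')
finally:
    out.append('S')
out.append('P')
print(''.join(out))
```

Execution trace: 'A' (except StopIteration) → 'S' (finally) → 'P' (after the try/except). Output: ASP

Answer: ASP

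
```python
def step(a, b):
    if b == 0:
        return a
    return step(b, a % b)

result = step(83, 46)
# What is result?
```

step(83, 46) -> step(46, 37) -> step(37, 9) -> step(9, 1) -> step(1, 0) -> 1

Answer: 1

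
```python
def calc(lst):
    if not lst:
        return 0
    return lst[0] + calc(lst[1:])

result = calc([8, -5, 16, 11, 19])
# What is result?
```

8 + (-5) + 16 + 11 + 19 + 0 = 49

Answer: 49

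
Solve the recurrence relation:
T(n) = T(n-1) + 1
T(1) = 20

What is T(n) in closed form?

Unrolling: T(n) = T(1) + 1·(n-1) = 20 + 1(n-1) = n + 19.

Answer: T(n) = n + 19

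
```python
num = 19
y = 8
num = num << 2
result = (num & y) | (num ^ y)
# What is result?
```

Trace:
`num = 19` → num = 19
`y = 8` → y = 8
`num = num << 2` → num = 76
`result = (num & y) | (num ^ y)` → result = 76
So result = 76

Answer: 76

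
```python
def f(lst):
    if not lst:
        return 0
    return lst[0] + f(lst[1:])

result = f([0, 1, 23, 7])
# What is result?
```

0 + 1 + 23 + 7 + 0 = 31

Answer: 31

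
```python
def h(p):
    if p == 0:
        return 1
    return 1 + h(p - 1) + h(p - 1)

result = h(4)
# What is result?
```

h(p) = 1 + 2·h(p-1), h(0)=1. Closed form: (1+1)·2^4 - 1 = 31.

Answer: 31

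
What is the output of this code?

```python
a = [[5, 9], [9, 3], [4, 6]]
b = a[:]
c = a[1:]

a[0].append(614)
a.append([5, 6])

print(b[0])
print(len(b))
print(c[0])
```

Key concept: slice with nested mutation.
Step by step:
`a = [[5, 9], [9, 3], [4, 6]]` → a = [[5, 9], [9, 3], [4, 6]]
`b = a[:]` → b = [[5, 9], [9, 3], [4, 6]]
`c = a[1:]` → c = [[9, 3], [4, 6]]
`a[0].append(614)` → a = [[5, 9, 614], [9, 3], [4, 6]]; b = [[5, 9, 614], [9, 3], [4, 6]]
`a.append([5, 6])` → a = [[5, 9, 614], [9, 3], [4, 6], [5, 6]]
`print(b[0])` → prints [5, 9, 614]
`print(len(b))` → prints 3
`print(c[0])` → prints [9, 3]

Answer:
[5, 9, 614]
3
[9, 3]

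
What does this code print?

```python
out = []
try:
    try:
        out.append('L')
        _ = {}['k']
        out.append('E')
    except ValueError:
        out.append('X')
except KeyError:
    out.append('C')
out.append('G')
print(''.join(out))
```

Execution trace: 'L' (try body) → 'C' (outer except KeyError) → 'G' (after the try/except). Output: LCG

Answer: LCG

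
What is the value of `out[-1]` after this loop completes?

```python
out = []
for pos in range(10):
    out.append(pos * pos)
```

Last element of squares 0 to 9
`out` takes the values: [] → [0] → [0, 1] → [0, 1, 4] → [0, 1, 4, 9] → [0, 1, 4, 9, 16] → [0, 1, 4, 9, 16, 25] → [0, 1, 4, 9, 16, 25, 36] → [0, 1, 4, 9, 16, 25, 36, 49] → [0, 1, 4, 9, 16, 25, 36, 49, 64] → [0, 1, 4, 9, 16, 25, 36, 49, 64, 81]
So `out[-1]` = 81

Answer: 81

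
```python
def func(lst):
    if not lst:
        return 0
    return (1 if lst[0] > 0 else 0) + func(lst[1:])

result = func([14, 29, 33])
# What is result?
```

Count of positive elements in [14, 29, 33] = 3

Answer: 3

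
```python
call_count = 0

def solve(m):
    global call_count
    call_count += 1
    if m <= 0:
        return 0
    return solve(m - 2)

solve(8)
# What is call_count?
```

Linear recursion stepping by 2: 5 calls from m=8 down to ≤0.

Answer: 5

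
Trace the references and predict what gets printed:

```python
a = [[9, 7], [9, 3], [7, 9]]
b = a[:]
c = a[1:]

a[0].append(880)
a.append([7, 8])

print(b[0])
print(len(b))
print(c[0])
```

Key concept: slice with nested mutation.
Step by step:
`a = [[9, 7], [9, 3], [7, 9]]` → a = [[9, 7], [9, 3], [7, 9]]
`b = a[:]` → b = [[9, 7], [9, 3], [7, 9]]
`c = a[1:]` → c = [[9, 3], [7, 9]]
`a[0].append(880)` → a = [[9, 7, 880], [9, 3], [7, 9]]; b = [[9, 7, 880], [9, 3], [7, 9]]
`a.append([7, 8])` → a = [[9, 7, 880], [9, 3], [7, 9], [7, 8]]
`print(b[0])` → prints [9, 7, 880]
`print(len(b))` → prints 3
`print(c[0])` → prints [9, 3]

Answer:
[9, 7, 880]
3
[9, 3]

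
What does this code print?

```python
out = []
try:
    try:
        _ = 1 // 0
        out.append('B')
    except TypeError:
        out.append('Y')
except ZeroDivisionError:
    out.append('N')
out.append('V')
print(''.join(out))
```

Execution trace: 'N' (outer except ZeroDivisionError) → 'V' (after the try/except). Output: NV

Answer: NV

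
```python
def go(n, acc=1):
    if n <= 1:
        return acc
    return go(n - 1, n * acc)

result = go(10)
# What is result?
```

Accumulator trace (n, acc): (10, 1) -> (9, 10) -> (8, 90) -> (7, 720) -> (6, 5040) -> (5, 30240) -> (4, 151200) -> (3, 604800) -> (2, 1814400) -> (1, 3628800) -> return 3628800

Answer: 3628800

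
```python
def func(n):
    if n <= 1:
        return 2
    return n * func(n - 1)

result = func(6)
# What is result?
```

func(6) = 6 * 5 * 4 * 3 * 2 * 2 = 1440

Answer: 1440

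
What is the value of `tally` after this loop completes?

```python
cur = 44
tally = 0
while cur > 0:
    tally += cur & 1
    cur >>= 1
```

Count set bits in 44 (binary: 0b101100)
`tally` takes the values: 0 → 1 → 2 → 3

Answer: 3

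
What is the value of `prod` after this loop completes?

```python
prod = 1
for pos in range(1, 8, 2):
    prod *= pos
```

Product of 1, 3, 5, ... up to 7
`prod` takes the values: 1 → 3 → 15 → 105

Answer: 105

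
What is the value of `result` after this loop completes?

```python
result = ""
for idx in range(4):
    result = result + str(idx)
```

Concatenate digits 0 to 3
`result` takes the values: "" → "0" → "01" → "012" → "0123"

Answer: "0123"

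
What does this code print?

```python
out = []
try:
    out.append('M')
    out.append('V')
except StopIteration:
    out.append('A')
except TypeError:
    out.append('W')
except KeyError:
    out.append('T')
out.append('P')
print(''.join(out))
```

Execution trace: 'M' (try body) → 'V' (try body, no exception) → 'P' (after the try/except). Output: MVP

Answer: MVP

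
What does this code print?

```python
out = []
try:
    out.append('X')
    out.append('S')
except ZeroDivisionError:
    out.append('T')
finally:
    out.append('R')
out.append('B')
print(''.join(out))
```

Execution trace: 'X' (try body) → 'S' (try body, no exception) → 'R' (finally) → 'B' (after the try/except). Output: XSRB

Answer: XSRB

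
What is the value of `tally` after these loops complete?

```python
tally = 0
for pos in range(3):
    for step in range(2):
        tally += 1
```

3 * 2 = 6
`tally` takes the values: 0 → 1 → 2 → 3 → 4 → 5 → 6

Answer: 6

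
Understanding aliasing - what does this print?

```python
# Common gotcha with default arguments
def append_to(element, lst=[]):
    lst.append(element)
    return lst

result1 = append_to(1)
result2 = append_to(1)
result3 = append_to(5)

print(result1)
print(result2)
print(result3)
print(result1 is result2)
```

Key concept: mutable default argument gotcha.
Step by step:
`result1 = append_to(1)` → result1 = [1]
`result2 = append_to(1)` → result1 = [1, 1] (same object as result2); result2 = [1, 1] (same object as result1)
`result3 = append_to(5)` → result1 = [1, 1, 5] (same object as result2, result3); result2 = [1, 1, 5] (same object as result1, result3); result3 = [1, 1, 5] (same object as result1, result2)
`print(result1)` → prints [1, 1, 5]
`print(result2)` → prints [1, 1, 5]
`print(result3)` → prints [1, 1, 5]
`print(result1 is result2)` → prints True

Answer:
[1, 1, 5]
[1, 1, 5]
[1, 1, 5]
True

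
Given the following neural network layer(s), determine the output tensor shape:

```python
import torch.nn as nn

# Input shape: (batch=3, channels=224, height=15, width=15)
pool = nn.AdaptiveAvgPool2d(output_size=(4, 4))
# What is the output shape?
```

Input: (3, 224, 15, 15) -> Output: (3, 224, 4, 4)

Answer: (3, 224, 4, 4)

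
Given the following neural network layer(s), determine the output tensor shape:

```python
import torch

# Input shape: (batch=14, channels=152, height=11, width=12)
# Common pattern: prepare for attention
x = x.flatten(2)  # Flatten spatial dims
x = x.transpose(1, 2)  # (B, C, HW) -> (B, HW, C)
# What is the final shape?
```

Input: (14, 152, 11, 12) -> after flatten(2): (14, 152, 132) -> Output: (14, 132, 152)

Answer: (14, 132, 152)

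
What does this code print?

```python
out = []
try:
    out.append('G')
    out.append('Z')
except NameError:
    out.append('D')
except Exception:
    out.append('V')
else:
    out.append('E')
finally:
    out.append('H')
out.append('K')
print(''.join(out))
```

Execution trace: 'G' (try body) → 'Z' (try body, no exception) → 'E' (else) → 'H' (finally) → 'K' (after the try/except). Output: GZEHK

Answer: GZEHK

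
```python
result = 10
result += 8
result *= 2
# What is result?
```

Trace:
`result = 10` → result = 10
`result += 8` → result = 18
`result *= 2` → result = 36
So result = 36

Answer: 36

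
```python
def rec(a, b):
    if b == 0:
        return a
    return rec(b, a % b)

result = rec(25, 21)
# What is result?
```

rec(25, 21) -> rec(21, 4) -> rec(4, 1) -> rec(1, 0) -> 1

Answer: 1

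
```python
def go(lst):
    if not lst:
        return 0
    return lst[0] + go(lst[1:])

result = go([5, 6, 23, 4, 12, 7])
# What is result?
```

5 + 6 + 23 + 4 + 12 + 7 + 0 = 57

Answer: 57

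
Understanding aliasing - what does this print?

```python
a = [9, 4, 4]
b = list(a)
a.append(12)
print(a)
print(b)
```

Key concept: list() constructor creates copy.
Step by step:
`a = [9, 4, 4]` → a = [9, 4, 4]
`b = list(a)` → b = [9, 4, 4]
`a.append(12)` → a = [9, 4, 4, 12]
`print(a)` → prints [9, 4, 4, 12]
`print(b)` → prints [9, 4, 4]

Answer:
[9, 4, 4, 12]
[9, 4, 4]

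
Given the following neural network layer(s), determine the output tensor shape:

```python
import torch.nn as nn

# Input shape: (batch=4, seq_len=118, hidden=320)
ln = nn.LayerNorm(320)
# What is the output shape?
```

Input: (4, 118, 320) -> Output: (4, 118, 320)

Answer: (4, 118, 320)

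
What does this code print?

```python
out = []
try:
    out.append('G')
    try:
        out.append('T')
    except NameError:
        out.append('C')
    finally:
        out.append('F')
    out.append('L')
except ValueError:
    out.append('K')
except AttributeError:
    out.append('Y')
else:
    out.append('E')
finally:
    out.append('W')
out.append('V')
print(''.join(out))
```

Execution trace: 'G' (try body) → 'T' (inner try body, no exception) → 'F' (inner finally) → 'L' (try body, no exception) → 'E' (else) → 'W' (finally) → 'V' (after the try/except). Output: GTFLEWV

Answer: GTFLEWV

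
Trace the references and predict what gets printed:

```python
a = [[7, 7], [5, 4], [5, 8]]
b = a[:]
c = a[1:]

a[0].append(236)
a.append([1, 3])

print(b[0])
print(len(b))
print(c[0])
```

Key concept: slice with nested mutation.
Step by step:
`a = [[7, 7], [5, 4], [5, 8]]` → a = [[7, 7], [5, 4], [5, 8]]
`b = a[:]` → b = [[7, 7], [5, 4], [5, 8]]
`c = a[1:]` → c = [[5, 4], [5, 8]]
`a[0].append(236)` → a = [[7, 7, 236], [5, 4], [5, 8]]; b = [[7, 7, 236], [5, 4], [5, 8]]
`a.append([1, 3])` → a = [[7, 7, 236], [5, 4], [5, 8], [1, 3]]
`print(b[0])` → prints [7, 7, 236]
`print(len(b))` → prints 3
`print(c[0])` → prints [5, 4]

Answer:
[7, 7, 236]
3
[5, 4]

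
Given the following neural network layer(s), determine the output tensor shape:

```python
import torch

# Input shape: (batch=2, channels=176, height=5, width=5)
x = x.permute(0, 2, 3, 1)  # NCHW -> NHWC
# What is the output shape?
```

Input: (2, 176, 5, 5) -> Output: (2, 5, 5, 176)

Answer: (2, 5, 5, 176)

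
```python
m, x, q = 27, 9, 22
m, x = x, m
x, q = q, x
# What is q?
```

Trace:
`m, x, q = 27, 9, 22` → m = 27; x = 9; q = 22
`m, x = x, m` → m = 9; x = 27
`x, q = q, x` → x = 22; q = 27
So q = 27

Answer: 27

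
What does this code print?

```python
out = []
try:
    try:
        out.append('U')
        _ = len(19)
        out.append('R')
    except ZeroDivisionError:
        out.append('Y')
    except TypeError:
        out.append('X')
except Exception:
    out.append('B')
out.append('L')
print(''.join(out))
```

Execution trace: 'U' (inner try body) → 'X' (inner except TypeError) → 'L' (after the try/except). Output: UXL

Answer: UXL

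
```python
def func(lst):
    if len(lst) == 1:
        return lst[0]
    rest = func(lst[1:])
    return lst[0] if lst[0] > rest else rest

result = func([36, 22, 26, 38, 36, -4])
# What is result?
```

Recursive max over [36, 22, 26, 38, 36, -4] = 38

Answer: 38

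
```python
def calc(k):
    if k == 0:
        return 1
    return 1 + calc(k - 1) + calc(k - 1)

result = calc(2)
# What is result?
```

calc(k) = 1 + 2·calc(k-1), calc(0)=1. Closed form: (1+1)·2^2 - 1 = 7.

Answer: 7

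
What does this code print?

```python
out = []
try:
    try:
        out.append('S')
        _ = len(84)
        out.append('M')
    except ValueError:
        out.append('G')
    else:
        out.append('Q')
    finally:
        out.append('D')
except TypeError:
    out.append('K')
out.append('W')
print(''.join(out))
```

Execution trace: 'S' (inner try body) → 'D' (inner finally) → 'K' (outer except TypeError) → 'W' (after the try/except). Output: SDKW

Answer: SDKW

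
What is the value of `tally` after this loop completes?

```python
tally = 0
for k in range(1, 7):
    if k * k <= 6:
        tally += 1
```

Count numbers where k² ≤ 6
`tally` takes the values: 0 → 1 → 2

Answer: 2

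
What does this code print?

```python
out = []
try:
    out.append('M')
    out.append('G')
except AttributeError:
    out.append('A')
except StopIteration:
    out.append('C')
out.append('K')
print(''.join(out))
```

Execution trace: 'M' (try body) → 'G' (try body, no exception) → 'K' (after the try/except). Output: MGK

Answer: MGK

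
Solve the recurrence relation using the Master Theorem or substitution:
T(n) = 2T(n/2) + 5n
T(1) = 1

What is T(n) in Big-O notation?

By Master Theorem: a=2, b=2, f(n)=5n. Since log_2(2) = 1 and f(n) = Θ(n^1), Case 2 applies. T(n) = O(n log n).

Answer: O(n log n)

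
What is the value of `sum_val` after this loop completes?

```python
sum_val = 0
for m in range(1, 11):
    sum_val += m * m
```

Sum of squares 1² to 10² = 385
`sum_val` takes the values: 0 → 1 → 5 → 14 → 30 → 55 → 91 → 140 → 204 → 285 → 385

Answer: 385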